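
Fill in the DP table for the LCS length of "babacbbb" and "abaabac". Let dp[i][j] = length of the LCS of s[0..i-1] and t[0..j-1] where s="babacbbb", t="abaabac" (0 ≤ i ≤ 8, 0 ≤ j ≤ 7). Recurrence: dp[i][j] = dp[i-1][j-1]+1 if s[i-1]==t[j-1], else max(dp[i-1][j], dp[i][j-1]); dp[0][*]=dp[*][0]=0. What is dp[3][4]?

   ''  a  b  a  a  b  a  c
''  0  0  0  0  0  0  0  0
 b  0  0  1  1  1  1  1  1
 a  0  1  1  2  2  2  2  2
 b  0  1  2  2  2  3  3  3
 a  0  1  2  3  3  3  4  4
 c  0  1  2  3  3  3  4  5
 b  0  1  2  3  3  4  4  5
 b  0  1  2  3  3  4  4  5
 b  0  1  2  3  3  4  4  5

2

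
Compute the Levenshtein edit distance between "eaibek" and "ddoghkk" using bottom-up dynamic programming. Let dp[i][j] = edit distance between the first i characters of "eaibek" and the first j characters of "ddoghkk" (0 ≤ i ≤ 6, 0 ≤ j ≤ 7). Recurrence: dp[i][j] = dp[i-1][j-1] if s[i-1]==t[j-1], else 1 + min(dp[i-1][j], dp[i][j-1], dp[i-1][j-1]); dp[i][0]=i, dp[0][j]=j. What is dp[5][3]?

5

   ''  d  d  o  g  h  k  k
''  0  1  2  3  4  5  6  7
 e  1  1  2  3  4  5  6  7
 a  2  2  2  3  4  5  6  7
 i  3  3  3  3  4  5  6  7
 b  4  4  4  4  4  5  6  7
 e  5  5  5  5  5  5  6  7
 k  6  6  6  6  6  6  5  6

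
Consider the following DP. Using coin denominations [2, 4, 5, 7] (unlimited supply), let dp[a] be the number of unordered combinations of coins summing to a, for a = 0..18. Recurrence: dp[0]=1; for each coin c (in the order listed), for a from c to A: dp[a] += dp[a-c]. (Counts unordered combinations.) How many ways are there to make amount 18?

12

after  coin     0     1     2     3     4     5     6     7     8     9    10    11    12    13    14    15    16    17    18
          2     1     0     1     0     1     0     1     0     1     0     1     0     1     0     1     0     1     0     1
          4     1     0     1     0     2     0     2     0     3     0     3     0     4     0     4     0     5     0     5
          5     1     0     1     0     2     1     2     1     3     2     4     2     5     3     6     4     7     5     8
          7     1     0     1     0     2     1     2     2     3     3     4     4     6     5     8     7    10     9    12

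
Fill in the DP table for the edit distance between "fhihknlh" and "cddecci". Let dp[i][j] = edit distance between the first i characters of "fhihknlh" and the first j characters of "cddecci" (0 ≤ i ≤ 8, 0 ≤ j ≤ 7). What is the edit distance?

8

   ''  c  d  d  e  c  c  i
''  0  1  2  3  4  5  6  7
 f  1  1  2  3  4  5  6  7
 h  2  2  2  3  4  5  6  7
 i  3  3  3  3  4  5  6  6
 h  4  4  4  4  4  5  6  7
 k  5  5  5  5  5  5  6  7
 n  6  6  6  6  6  6  6  7
 l  7  7  7  7  7  7  7  7
 h  8  8  8  8  8  8  8  8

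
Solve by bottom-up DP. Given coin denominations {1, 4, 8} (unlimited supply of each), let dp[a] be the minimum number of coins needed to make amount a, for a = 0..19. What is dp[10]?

3

 a  0  1  2  3  4  5  6  7  8  9 10 11 12 13 14 15 16 17 18 19
dp  0  1  2  3  1  2  3  4  1  2  3  4  2  3  4  5  2  3  4  5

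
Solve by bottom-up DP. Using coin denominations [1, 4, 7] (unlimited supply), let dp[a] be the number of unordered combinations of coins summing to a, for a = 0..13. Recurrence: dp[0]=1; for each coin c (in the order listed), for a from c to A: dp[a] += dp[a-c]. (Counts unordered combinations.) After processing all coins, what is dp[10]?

after  coin     0     1     2     3     4     5     6     7     8     9    10    11    12    13
          1     1     1     1     1     1     1     1     1     1     1     1     1     1     1
          4     1     1     1     1     2     2     2     2     3     3     3     3     4     4
          7     1     1     1     1     2     2     2     3     4     4     4     5     6     6

4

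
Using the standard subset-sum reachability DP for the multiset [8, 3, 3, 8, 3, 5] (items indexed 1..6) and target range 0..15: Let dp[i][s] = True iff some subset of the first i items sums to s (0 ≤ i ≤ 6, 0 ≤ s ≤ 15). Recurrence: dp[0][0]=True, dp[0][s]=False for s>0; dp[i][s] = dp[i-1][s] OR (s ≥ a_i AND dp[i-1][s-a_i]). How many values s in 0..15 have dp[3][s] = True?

i\s   0   1   2   3   4   5   6   7   8   9  10  11  12  13  14  15
  0   T   F   F   F   F   F   F   F   F   F   F   F   F   F   F   F
  1   T   F   F   F   F   F   F   F   T   F   F   F   F   F   F   F
  2   T   F   F   T   F   F   F   F   T   F   F   T   F   F   F   F
  3   T   F   F   T   F   F   T   F   T   F   F   T   F   F   T   F
  4   T   F   F   T   F   F   T   F   T   F   F   T   F   F   T   F
  5   T   F   F   T   F   F   T   F   T   T   F   T   F   F   T   F
  6   T   F   F   T   F   T   T   F   T   T   F   T   F   T   T   F

6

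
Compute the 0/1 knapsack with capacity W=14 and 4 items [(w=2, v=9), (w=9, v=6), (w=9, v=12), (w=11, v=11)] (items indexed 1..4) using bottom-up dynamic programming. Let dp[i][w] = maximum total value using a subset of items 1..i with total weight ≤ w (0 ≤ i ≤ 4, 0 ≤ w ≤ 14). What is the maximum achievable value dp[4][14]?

i\w   0   1   2   3   4   5   6   7   8   9  10  11  12  13  14
  0   0   0   0   0   0   0   0   0   0   0   0   0   0   0   0
  1   0   0   9   9   9   9   9   9   9   9   9   9   9   9   9
  2   0   0   9   9   9   9   9   9   9   9   9  15  15  15  15
  3   0   0   9   9   9   9   9   9   9  12  12  21  21  21  21
  4   0   0   9   9   9   9   9   9   9  12  12  21  21  21  21

21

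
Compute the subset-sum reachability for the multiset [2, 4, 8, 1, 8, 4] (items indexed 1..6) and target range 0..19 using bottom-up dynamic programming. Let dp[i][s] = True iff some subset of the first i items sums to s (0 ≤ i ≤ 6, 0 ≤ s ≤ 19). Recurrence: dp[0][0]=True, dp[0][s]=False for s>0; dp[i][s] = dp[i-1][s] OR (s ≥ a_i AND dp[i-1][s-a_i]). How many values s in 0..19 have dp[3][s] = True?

8

i\s   0   1   2   3   4   5   6   7   8   9  10  11  12  13  14  15  16  17  18  19
  0   T   F   F   F   F   F   F   F   F   F   F   F   F   F   F   F   F   F   F   F
  1   T   F   T   F   F   F   F   F   F   F   F   F   F   F   F   F   F   F   F   F
  2   T   F   T   F   T   F   T   F   F   F   F   F   F   F   F   F   F   F   F   F
  3   T   F   T   F   T   F   T   F   T   F   T   F   T   F   T   F   F   F   F   F
  4   T   T   T   T   T   T   T   T   T   T   T   T   T   T   T   T   F   F   F   F
  5   T   T   T   T   T   T   T   T   T   T   T   T   T   T   T   T   T   T   T   T
  6   T   T   T   T   T   T   T   T   T   T   T   T   T   T   T   T   T   T   T   T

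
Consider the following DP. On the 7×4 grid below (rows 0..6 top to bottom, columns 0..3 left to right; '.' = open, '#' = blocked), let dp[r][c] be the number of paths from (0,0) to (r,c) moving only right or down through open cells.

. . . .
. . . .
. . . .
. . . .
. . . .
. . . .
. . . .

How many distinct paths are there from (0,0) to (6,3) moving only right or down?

84

r\c   0   1   2   3
  0   1   1   1   1
  1   1   2   3   4
  2   1   3   6  10
  3   1   4  10  20
  4   1   5  15  35
  5   1   6  21  56
  6   1   7  28  84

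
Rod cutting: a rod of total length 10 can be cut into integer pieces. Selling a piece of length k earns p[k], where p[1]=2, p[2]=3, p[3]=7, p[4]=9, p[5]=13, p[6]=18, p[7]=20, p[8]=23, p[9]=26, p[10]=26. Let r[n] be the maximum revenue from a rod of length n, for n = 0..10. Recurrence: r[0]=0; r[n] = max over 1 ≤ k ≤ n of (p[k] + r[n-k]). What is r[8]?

   n    0    1    2    3    4    5    6    7    8    9   10
r[n]    0    2    4    7    9   13   18   20   23   26   28

23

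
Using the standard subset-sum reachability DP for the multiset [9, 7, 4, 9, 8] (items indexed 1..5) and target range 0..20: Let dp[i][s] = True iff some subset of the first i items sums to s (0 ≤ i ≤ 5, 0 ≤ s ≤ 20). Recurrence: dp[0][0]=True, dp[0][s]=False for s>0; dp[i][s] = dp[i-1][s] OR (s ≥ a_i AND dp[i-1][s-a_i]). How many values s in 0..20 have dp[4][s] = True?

9

i\s   0   1   2   3   4   5   6   7   8   9  10  11  12  13  14  15  16  17  18  19  20
  0   T   F   F   F   F   F   F   F   F   F   F   F   F   F   F   F   F   F   F   F   F
  1   T   F   F   F   F   F   F   F   F   T   F   F   F   F   F   F   F   F   F   F   F
  2   T   F   F   F   F   F   F   T   F   T   F   F   F   F   F   F   T   F   F   F   F
  3   T   F   F   F   T   F   F   T   F   T   F   T   F   T   F   F   T   F   F   F   T
  4   T   F   F   F   T   F   F   T   F   T   F   T   F   T   F   F   T   F   T   F   T
  5   T   F   F   F   T   F   F   T   T   T   F   T   T   T   F   T   T   T   T   T   T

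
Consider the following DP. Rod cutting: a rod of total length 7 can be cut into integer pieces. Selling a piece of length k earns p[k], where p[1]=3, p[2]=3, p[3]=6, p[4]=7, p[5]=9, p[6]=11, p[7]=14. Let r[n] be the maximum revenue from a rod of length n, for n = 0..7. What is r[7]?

   n    0    1    2    3    4    5    6    7
r[n]    0    3    6    9   12   15   18   21

21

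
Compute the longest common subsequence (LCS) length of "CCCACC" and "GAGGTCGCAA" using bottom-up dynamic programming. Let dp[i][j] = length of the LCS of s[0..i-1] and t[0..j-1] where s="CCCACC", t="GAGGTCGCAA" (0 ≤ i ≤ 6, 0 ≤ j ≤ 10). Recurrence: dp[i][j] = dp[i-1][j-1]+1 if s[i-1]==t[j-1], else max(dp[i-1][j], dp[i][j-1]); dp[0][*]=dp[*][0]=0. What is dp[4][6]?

   ''  G  A  G  G  T  C  G  C  A  A
''  0  0  0  0  0  0  0  0  0  0  0
 C  0  0  0  0  0  0  1  1  1  1  1
 C  0  0  0  0  0  0  1  1  2  2  2
 C  0  0  0  0  0  0  1  1  2  2  2
 A  0  0  1  1  1  1  1  1  2  3  3
 C  0  0  1  1  1  1  2  2  2  3  3
 C  0  0  1  1  1  1  2  2  3  3  3

1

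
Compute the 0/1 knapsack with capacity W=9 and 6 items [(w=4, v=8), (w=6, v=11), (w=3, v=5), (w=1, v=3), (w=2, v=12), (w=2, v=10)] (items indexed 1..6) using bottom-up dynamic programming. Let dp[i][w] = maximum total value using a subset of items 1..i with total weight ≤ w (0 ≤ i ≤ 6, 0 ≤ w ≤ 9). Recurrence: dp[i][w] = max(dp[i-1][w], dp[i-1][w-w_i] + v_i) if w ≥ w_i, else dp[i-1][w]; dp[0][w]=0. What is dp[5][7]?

i\w   0   1   2   3   4   5   6   7   8   9
  0   0   0   0   0   0   0   0   0   0   0
  1   0   0   0   0   8   8   8   8   8   8
  2   0   0   0   0   8   8  11  11  11  11
  3   0   0   0   5   8   8  11  13  13  16
  4   0   3   3   5   8  11  11  14  16  16
  5   0   3  12  15  15  17  20  23  23  26
  6   0   3  12  15  22  25  25  27  30  33

23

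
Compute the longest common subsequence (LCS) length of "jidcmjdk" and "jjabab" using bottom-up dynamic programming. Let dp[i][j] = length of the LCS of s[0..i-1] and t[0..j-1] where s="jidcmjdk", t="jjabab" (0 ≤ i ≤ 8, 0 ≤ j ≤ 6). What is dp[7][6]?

   ''  j  j  a  b  a  b
''  0  0  0  0  0  0  0
 j  0  1  1  1  1  1  1
 i  0  1  1  1  1  1  1
 d  0  1  1  1  1  1  1
 c  0  1  1  1  1  1  1
 m  0  1  1  1  1  1  1
 j  0  1  2  2  2  2  2
 d  0  1  2  2  2  2  2
 k  0  1  2  2  2  2  2

2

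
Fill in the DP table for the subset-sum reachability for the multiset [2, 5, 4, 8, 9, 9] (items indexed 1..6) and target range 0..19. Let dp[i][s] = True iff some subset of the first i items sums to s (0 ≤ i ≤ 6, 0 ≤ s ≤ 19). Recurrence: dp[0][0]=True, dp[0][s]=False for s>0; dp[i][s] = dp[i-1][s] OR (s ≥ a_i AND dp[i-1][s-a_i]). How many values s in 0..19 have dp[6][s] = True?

18

i\s   0   1   2   3   4   5   6   7   8   9  10  11  12  13  14  15  16  17  18  19
  0   T   F   F   F   F   F   F   F   F   F   F   F   F   F   F   F   F   F   F   F
  1   T   F   T   F   F   F   F   F   F   F   F   F   F   F   F   F   F   F   F   F
  2   T   F   T   F   F   T   F   T   F   F   F   F   F   F   F   F   F   F   F   F
  3   T   F   T   F   T   T   T   T   F   T   F   T   F   F   F   F   F   F   F   F
  4   T   F   T   F   T   T   T   T   T   T   T   T   T   T   T   T   F   T   F   T
  5   T   F   T   F   T   T   T   T   T   T   T   T   T   T   T   T   T   T   T   T
  6   T   F   T   F   T   T   T   T   T   T   T   T   T   T   T   T   T   T   T   T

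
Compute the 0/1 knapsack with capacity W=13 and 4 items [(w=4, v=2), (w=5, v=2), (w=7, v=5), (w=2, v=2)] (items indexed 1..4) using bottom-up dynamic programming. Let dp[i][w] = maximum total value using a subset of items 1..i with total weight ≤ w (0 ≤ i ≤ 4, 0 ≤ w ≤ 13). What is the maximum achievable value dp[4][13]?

9

i\w   0   1   2   3   4   5   6   7   8   9  10  11  12  13
  0   0   0   0   0   0   0   0   0   0   0   0   0   0   0
  1   0   0   0   0   2   2   2   2   2   2   2   2   2   2
  2   0   0   0   0   2   2   2   2   2   4   4   4   4   4
  3   0   0   0   0   2   2   2   5   5   5   5   7   7   7
  4   0   0   2   2   2   2   4   5   5   7   7   7   7   9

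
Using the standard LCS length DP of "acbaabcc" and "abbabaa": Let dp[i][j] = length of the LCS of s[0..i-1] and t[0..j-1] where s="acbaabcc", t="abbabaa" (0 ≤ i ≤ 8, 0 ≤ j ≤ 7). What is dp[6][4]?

   ''  a  b  b  a  b  a  a
''  0  0  0  0  0  0  0  0
 a  0  1  1  1  1  1  1  1
 c  0  1  1  1  1  1  1  1
 b  0  1  2  2  2  2  2  2
 a  0  1  2  2  3  3  3  3
 a  0  1  2  2  3  3  4  4
 b  0  1  2  3  3  4  4  4
 c  0  1  2  3  3  4  4  4
 c  0  1  2  3  3  4  4  4

3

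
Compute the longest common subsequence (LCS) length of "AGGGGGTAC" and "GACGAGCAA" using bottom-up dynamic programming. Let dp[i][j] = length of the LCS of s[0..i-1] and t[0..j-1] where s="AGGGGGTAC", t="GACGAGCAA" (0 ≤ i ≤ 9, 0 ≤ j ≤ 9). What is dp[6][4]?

2

   ''  G  A  C  G  A  G  C  A  A
''  0  0  0  0  0  0  0  0  0  0
 A  0  0  1  1  1  1  1  1  1  1
 G  0  1  1  1  2  2  2  2  2  2
 G  0  1  1  1  2  2  3  3  3  3
 G  0  1  1  1  2  2  3  3  3  3
 G  0  1  1  1  2  2  3  3  3  3
 G  0  1  1  1  2  2  3  3  3  3
 T  0  1  1  1  2  2  3  3  3  3
 A  0  1  2  2  2  3  3  3  4  4
 C  0  1  2  3  3  3  3  4  4  4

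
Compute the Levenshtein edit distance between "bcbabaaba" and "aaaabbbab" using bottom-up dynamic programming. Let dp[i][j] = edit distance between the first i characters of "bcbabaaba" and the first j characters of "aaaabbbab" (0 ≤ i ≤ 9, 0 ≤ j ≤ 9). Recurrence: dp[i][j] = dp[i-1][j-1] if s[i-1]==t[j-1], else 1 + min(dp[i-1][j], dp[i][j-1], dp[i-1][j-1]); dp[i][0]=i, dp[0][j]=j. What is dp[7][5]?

5

   ''  a  a  a  a  b  b  b  a  b
''  0  1  2  3  4  5  6  7  8  9
 b  1  1  2  3  4  4  5  6  7  8
 c  2  2  2  3  4  5  5  6  7  8
 b  3  3  3  3  4  4  5  5  6  7
 a  4  3  3  3  3  4  5  6  5  6
 b  5  4  4  4  4  3  4  5  6  5
 a  6  5  4  4  4  4  4  5  5  6
 a  7  6  5  4  4  5  5  5  5  6
 b  8  7  6  5  5  4  5  5  6  5
 a  9  8  7  6  5  5  5  6  5  6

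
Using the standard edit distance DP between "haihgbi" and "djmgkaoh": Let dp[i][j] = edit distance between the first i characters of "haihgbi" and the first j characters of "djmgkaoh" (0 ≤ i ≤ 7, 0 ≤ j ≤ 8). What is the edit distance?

   ''  d  j  m  g  k  a  o  h
''  0  1  2  3  4  5  6  7  8
 h  1  1  2  3  4  5  6  7  7
 a  2  2  2  3  4  5  5  6  7
 i  3  3  3  3  4  5  6  6  7
 h  4  4  4  4  4  5  6  7  6
 g  5  5  5  5  4  5  6  7  7
 b  6  6  6  6  5  5  6  7  8
 i  7  7  7  7  6  6  6  7  8

8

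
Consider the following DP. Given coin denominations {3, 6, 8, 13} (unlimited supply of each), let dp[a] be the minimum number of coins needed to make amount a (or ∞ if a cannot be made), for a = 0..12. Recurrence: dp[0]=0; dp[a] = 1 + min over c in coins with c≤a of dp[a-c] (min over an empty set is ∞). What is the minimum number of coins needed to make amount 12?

2

 a  0  1  2  3  4  5  6  7  8  9 10 11 12
dp  0  -  -  1  -  -  1  -  1  2  -  2  2
(- denotes ∞ / unreachable)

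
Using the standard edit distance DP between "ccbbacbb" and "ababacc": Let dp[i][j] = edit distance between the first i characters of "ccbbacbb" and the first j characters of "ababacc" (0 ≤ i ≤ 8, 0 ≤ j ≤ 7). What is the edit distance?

   ''  a  b  a  b  a  c  c
''  0  1  2  3  4  5  6  7
 c  1  1  2  3  4  5  5  6
 c  2  2  2  3  4  5  5  5
 b  3  3  2  3  3  4  5  6
 b  4  4  3  3  3  4  5  6
 a  5  4  4  3  4  3  4  5
 c  6  5  5  4  4  4  3  4
 b  7  6  5  5  4  5  4  4
 b  8  7  6  6  5  5  5  5

5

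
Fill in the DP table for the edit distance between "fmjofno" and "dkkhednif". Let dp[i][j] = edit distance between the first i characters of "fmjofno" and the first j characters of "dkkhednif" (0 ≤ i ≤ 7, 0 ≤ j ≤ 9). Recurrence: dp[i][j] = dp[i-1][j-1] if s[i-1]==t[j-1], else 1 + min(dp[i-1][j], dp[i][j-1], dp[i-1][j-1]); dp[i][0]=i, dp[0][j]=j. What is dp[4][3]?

   ''  d  k  k  h  e  d  n  i  f
''  0  1  2  3  4  5  6  7  8  9
 f  1  1  2  3  4  5  6  7  8  8
 m  2  2  2  3  4  5  6  7  8  9
 j  3  3  3  3  4  5  6  7  8  9
 o  4  4  4  4  4  5  6  7  8  9
 f  5  5  5  5  5  5  6  7  8  8
 n  6  6  6  6  6  6  6  6  7  8
 o  7  7  7  7  7  7  7  7  7  8

4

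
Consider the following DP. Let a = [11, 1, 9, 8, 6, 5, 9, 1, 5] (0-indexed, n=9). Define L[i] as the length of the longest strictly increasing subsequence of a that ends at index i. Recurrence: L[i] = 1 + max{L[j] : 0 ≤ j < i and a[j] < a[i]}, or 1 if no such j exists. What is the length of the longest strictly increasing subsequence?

3

   i    0    1    2    3    4    5    6    7    8
a[i]   11    1    9    8    6    5    9    1    5
L[i]    1    1    2    2    2    2    3    1    2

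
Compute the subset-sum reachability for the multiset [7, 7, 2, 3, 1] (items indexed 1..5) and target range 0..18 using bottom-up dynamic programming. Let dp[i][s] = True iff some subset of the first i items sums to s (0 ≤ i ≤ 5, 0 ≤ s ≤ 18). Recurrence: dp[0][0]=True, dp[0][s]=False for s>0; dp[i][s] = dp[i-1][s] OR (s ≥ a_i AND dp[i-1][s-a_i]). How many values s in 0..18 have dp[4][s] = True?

i\s   0   1   2   3   4   5   6   7   8   9  10  11  12  13  14  15  16  17  18
  0   T   F   F   F   F   F   F   F   F   F   F   F   F   F   F   F   F   F   F
  1   T   F   F   F   F   F   F   T   F   F   F   F   F   F   F   F   F   F   F
  2   T   F   F   F   F   F   F   T   F   F   F   F   F   F   T   F   F   F   F
  3   T   F   T   F   F   F   F   T   F   T   F   F   F   F   T   F   T   F   F
  4   T   F   T   T   F   T   F   T   F   T   T   F   T   F   T   F   T   T   F
  5   T   T   T   T   T   T   T   T   T   T   T   T   T   T   T   T   T   T   T

11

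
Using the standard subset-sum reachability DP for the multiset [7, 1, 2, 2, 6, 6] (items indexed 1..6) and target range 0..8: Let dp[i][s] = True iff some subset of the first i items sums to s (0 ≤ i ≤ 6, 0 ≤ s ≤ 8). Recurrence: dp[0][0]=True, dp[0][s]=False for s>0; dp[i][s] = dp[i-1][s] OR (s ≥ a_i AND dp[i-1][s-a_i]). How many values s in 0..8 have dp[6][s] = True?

9

i\s   0   1   2   3   4   5   6   7   8
  0   T   F   F   F   F   F   F   F   F
  1   T   F   F   F   F   F   F   T   F
  2   T   T   F   F   F   F   F   T   T
  3   T   T   T   T   F   F   F   T   T
  4   T   T   T   T   T   T   F   T   T
  5   T   T   T   T   T   T   T   T   T
  6   T   T   T   T   T   T   T   T   T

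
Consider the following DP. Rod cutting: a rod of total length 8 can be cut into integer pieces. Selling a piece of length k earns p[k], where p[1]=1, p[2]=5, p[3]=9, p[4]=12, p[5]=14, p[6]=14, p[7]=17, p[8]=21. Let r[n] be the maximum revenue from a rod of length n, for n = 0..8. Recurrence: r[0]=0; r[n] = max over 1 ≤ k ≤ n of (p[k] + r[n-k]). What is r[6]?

   n    0    1    2    3    4    5    6    7    8
r[n]    0    1    5    9   12   14   18   21   24

18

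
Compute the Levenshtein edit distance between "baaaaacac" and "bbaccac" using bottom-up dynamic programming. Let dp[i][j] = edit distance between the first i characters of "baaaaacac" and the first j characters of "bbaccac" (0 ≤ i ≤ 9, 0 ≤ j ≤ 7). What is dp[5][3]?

3

   ''  b  b  a  c  c  a  c
''  0  1  2  3  4  5  6  7
 b  1  0  1  2  3  4  5  6
 a  2  1  1  1  2  3  4  5
 a  3  2  2  1  2  3  3  4
 a  4  3  3  2  2  3  3  4
 a  5  4  4  3  3  3  3  4
 a  6  5  5  4  4  4  3  4
 c  7  6  6  5  4  4  4  3
 a  8  7  7  6  5  5  4  4
 c  9  8  8  7  6  5  5  4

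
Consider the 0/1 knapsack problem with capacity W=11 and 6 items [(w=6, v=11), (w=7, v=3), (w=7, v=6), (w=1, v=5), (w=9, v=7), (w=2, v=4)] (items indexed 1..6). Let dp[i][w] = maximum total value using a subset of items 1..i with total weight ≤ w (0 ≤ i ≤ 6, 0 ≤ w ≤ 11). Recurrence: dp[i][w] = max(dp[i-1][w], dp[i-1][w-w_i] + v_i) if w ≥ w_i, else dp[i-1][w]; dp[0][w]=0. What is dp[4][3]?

5

i\w   0   1   2   3   4   5   6   7   8   9  10  11
  0   0   0   0   0   0   0   0   0   0   0   0   0
  1   0   0   0   0   0   0  11  11  11  11  11  11
  2   0   0   0   0   0   0  11  11  11  11  11  11
  3   0   0   0   0   0   0  11  11  11  11  11  11
  4   0   5   5   5   5   5  11  16  16  16  16  16
  5   0   5   5   5   5   5  11  16  16  16  16  16
  6   0   5   5   9   9   9  11  16  16  20  20  20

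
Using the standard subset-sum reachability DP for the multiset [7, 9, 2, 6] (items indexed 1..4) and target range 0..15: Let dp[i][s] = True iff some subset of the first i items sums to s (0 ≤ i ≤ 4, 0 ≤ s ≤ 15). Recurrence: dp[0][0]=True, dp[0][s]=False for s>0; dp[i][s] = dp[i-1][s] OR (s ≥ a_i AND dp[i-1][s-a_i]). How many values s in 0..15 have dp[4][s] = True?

9

i\s   0   1   2   3   4   5   6   7   8   9  10  11  12  13  14  15
  0   T   F   F   F   F   F   F   F   F   F   F   F   F   F   F   F
  1   T   F   F   F   F   F   F   T   F   F   F   F   F   F   F   F
  2   T   F   F   F   F   F   F   T   F   T   F   F   F   F   F   F
  3   T   F   T   F   F   F   F   T   F   T   F   T   F   F   F   F
  4   T   F   T   F   F   F   T   T   T   T   F   T   F   T   F   T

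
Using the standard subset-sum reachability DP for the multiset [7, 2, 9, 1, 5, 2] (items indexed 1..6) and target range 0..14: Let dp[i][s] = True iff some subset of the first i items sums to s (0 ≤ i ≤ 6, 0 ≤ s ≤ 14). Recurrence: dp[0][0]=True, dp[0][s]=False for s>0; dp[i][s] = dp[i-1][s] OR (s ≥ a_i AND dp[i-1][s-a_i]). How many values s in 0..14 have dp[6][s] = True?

i\s   0   1   2   3   4   5   6   7   8   9  10  11  12  13  14
  0   T   F   F   F   F   F   F   F   F   F   F   F   F   F   F
  1   T   F   F   F   F   F   F   T   F   F   F   F   F   F   F
  2   T   F   T   F   F   F   F   T   F   T   F   F   F   F   F
  3   T   F   T   F   F   F   F   T   F   T   F   T   F   F   F
  4   T   T   T   T   F   F   F   T   T   T   T   T   T   F   F
  5   T   T   T   T   F   T   T   T   T   T   T   T   T   T   T
  6   T   T   T   T   T   T   T   T   T   T   T   T   T   T   T

15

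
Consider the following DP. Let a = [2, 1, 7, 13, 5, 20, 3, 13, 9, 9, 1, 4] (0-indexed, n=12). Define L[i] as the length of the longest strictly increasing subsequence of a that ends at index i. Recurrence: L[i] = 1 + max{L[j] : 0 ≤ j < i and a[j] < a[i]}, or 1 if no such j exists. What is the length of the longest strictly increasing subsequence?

4

   i    0    1    2    3    4    5    6    7    8    9   10   11
a[i]    2    1    7   13    5   20    3   13    9    9    1    4
L[i]    1    1    2    3    2    4    2    3    3    3    1    3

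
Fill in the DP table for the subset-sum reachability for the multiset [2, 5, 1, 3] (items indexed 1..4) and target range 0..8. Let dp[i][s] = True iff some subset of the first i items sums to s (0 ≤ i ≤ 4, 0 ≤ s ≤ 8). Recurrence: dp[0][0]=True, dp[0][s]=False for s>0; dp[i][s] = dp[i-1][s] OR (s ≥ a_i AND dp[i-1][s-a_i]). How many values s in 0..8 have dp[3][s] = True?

8

i\s   0   1   2   3   4   5   6   7   8
  0   T   F   F   F   F   F   F   F   F
  1   T   F   T   F   F   F   F   F   F
  2   T   F   T   F   F   T   F   T   F
  3   T   T   T   T   F   T   T   T   T
  4   T   T   T   T   T   T   T   T   T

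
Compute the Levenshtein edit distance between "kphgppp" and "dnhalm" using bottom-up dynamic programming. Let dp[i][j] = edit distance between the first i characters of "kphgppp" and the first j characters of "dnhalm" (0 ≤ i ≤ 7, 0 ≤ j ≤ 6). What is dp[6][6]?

   ''  d  n  h  a  l  m
''  0  1  2  3  4  5  6
 k  1  1  2  3  4  5  6
 p  2  2  2  3  4  5  6
 h  3  3  3  2  3  4  5
 g  4  4  4  3  3  4  5
 p  5  5  5  4  4  4  5
 p  6  6  6  5  5  5  5
 p  7  7  7  6  6  6  6

5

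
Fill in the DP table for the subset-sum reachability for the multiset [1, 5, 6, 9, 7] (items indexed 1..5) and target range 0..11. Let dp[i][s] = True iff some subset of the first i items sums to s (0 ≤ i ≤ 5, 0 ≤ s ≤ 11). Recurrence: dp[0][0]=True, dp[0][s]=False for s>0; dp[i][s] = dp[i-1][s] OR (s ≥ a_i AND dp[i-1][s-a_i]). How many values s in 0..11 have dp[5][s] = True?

i\s   0   1   2   3   4   5   6   7   8   9  10  11
  0   T   F   F   F   F   F   F   F   F   F   F   F
  1   T   T   F   F   F   F   F   F   F   F   F   F
  2   T   T   F   F   F   T   T   F   F   F   F   F
  3   T   T   F   F   F   T   T   T   F   F   F   T
  4   T   T   F   F   F   T   T   T   F   T   T   T
  5   T   T   F   F   F   T   T   T   T   T   T   T

9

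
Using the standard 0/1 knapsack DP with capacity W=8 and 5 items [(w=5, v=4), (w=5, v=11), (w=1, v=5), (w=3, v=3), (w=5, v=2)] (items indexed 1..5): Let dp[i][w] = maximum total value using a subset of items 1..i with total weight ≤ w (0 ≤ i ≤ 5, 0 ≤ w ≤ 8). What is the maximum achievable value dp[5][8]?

i\w   0   1   2   3   4   5   6   7   8
  0   0   0   0   0   0   0   0   0   0
  1   0   0   0   0   0   4   4   4   4
  2   0   0   0   0   0  11  11  11  11
  3   0   5   5   5   5  11  16  16  16
  4   0   5   5   5   8  11  16  16  16
  5   0   5   5   5   8  11  16  16  16

16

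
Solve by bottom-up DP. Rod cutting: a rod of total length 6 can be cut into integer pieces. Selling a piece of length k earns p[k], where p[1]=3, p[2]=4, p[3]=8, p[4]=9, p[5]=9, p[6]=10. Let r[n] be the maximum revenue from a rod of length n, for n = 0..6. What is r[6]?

   n    0    1    2    3    4    5    6
r[n]    0    3    6    9   12   15   18

18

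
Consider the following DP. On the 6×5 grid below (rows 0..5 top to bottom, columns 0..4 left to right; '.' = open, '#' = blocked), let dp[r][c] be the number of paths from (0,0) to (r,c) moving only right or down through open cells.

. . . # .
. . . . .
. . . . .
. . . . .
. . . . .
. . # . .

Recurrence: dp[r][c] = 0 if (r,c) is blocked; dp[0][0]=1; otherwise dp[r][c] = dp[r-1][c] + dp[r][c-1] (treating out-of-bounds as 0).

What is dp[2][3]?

r\c   0   1   2   3   4
  0   1   1   1   0   0
  1   1   2   3   3   3
  2   1   3   6   9  12
  3   1   4  10  19  31
  4   1   5  15  34  65
  5   1   6   0  34  99

9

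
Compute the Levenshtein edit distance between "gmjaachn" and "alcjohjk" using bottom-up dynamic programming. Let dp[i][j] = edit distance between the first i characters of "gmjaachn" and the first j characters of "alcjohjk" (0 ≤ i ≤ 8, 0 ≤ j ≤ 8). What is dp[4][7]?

   ''  a  l  c  j  o  h  j  k
''  0  1  2  3  4  5  6  7  8
 g  1  1  2  3  4  5  6  7  8
 m  2  2  2  3  4  5  6  7  8
 j  3  3  3  3  3  4  5  6  7
 a  4  3  4  4  4  4  5  6  7
 a  5  4  4  5  5  5  5  6  7
 c  6  5  5  4  5  6  6  6  7
 h  7  6  6  5  5  6  6  7  7
 n  8  7  7  6  6  6  7  7  8

6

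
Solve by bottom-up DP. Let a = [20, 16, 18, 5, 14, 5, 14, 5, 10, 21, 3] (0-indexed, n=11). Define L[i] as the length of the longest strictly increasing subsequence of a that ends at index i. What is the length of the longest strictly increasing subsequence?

   i    0    1    2    3    4    5    6    7    8    9   10
a[i]   20   16   18    5   14    5   14    5   10   21    3
L[i]    1    1    2    1    2    1    2    1    2    3    1

3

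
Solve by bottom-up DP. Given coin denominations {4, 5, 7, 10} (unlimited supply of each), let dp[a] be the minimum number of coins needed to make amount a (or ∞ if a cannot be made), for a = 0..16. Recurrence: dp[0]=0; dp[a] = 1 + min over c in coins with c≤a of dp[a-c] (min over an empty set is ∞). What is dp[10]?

 a  0  1  2  3  4  5  6  7  8  9 10 11 12 13 14 15 16
dp  0  -  -  -  1  1  -  1  2  2  1  2  2  3  2  2  3
(- denotes ∞ / unreachable)

1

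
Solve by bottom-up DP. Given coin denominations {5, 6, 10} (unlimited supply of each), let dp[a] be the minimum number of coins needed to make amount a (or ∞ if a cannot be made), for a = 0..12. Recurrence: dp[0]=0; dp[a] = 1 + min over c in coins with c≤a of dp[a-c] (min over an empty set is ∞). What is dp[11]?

 a  0  1  2  3  4  5  6  7  8  9 10 11 12
dp  0  -  -  -  -  1  1  -  -  -  1  2  2
(- denotes ∞ / unreachable)

2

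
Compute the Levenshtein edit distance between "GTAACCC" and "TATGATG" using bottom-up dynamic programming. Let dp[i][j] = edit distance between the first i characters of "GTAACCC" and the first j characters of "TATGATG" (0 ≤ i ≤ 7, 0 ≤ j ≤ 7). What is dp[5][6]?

   ''  T  A  T  G  A  T  G
''  0  1  2  3  4  5  6  7
 G  1  1  2  3  3  4  5  6
 T  2  1  2  2  3  4  4  5
 A  3  2  1  2  3  3  4  5
 A  4  3  2  2  3  3  4  5
 C  5  4  3  3  3  4  4  5
 C  6  5  4  4  4  4  5  5
 C  7  6  5  5  5  5  5  6

4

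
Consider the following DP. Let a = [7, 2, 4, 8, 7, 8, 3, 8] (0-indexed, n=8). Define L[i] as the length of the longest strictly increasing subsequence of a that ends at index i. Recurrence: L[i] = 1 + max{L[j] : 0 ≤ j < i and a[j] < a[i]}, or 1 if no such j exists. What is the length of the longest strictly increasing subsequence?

   i    0    1    2    3    4    5    6    7
a[i]    7    2    4    8    7    8    3    8
L[i]    1    1    2    3    3    4    2    4

4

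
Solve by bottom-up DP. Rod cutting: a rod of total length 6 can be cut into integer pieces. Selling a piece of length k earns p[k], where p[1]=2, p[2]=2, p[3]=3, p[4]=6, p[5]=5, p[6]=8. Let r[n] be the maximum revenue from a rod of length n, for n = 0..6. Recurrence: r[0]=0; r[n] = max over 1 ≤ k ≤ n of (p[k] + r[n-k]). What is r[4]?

8

   n    0    1    2    3    4    5    6
r[n]    0    2    4    6    8   10   12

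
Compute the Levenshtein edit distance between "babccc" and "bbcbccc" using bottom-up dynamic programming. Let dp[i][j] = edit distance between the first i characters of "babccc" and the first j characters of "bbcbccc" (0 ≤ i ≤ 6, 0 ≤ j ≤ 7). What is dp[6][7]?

   ''  b  b  c  b  c  c  c
''  0  1  2  3  4  5  6  7
 b  1  0  1  2  3  4  5  6
 a  2  1  1  2  3  4  5  6
 b  3  2  1  2  2  3  4  5
 c  4  3  2  1  2  2  3  4
 c  5  4  3  2  2  2  2  3
 c  6  5  4  3  3  2  2  2

2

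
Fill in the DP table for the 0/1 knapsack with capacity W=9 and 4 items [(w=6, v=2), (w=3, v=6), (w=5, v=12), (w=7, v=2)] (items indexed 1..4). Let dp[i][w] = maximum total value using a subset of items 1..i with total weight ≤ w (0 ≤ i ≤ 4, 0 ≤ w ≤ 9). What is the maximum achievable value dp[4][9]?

i\w   0   1   2   3   4   5   6   7   8   9
  0   0   0   0   0   0   0   0   0   0   0
  1   0   0   0   0   0   0   2   2   2   2
  2   0   0   0   6   6   6   6   6   6   8
  3   0   0   0   6   6  12  12  12  18  18
  4   0   0   0   6   6  12  12  12  18  18

18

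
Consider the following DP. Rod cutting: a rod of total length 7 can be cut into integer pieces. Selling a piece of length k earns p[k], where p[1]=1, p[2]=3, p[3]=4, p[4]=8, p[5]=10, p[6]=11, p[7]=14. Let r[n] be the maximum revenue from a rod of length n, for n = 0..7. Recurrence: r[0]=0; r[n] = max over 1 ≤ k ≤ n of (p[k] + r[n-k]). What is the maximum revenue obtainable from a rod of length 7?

   n    0    1    2    3    4    5    6    7
r[n]    0    1    3    4    8   10   11   14

14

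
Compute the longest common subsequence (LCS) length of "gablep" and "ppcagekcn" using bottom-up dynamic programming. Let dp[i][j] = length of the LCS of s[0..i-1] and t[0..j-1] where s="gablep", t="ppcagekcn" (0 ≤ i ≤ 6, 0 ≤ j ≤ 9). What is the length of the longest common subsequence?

   ''  p  p  c  a  g  e  k  c  n
''  0  0  0  0  0  0  0  0  0  0
 g  0  0  0  0  0  1  1  1  1  1
 a  0  0  0  0  1  1  1  1  1  1
 b  0  0  0  0  1  1  1  1  1  1
 l  0  0  0  0  1  1  1  1  1  1
 e  0  0  0  0  1  1  2  2  2  2
 p  0  1  1  1  1  1  2  2  2  2

2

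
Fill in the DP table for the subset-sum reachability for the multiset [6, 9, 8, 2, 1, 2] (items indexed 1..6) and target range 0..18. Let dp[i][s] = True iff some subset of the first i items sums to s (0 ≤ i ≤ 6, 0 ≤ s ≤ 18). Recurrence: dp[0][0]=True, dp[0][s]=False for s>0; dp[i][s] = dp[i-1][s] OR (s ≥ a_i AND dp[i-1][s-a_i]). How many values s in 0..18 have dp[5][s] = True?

i\s   0   1   2   3   4   5   6   7   8   9  10  11  12  13  14  15  16  17  18
  0   T   F   F   F   F   F   F   F   F   F   F   F   F   F   F   F   F   F   F
  1   T   F   F   F   F   F   T   F   F   F   F   F   F   F   F   F   F   F   F
  2   T   F   F   F   F   F   T   F   F   T   F   F   F   F   F   T   F   F   F
  3   T   F   F   F   F   F   T   F   T   T   F   F   F   F   T   T   F   T   F
  4   T   F   T   F   F   F   T   F   T   T   T   T   F   F   T   T   T   T   F
  5   T   T   T   T   F   F   T   T   T   T   T   T   T   F   T   T   T   T   T
  6   T   T   T   T   T   T   T   T   T   T   T   T   T   T   T   T   T   T   T

16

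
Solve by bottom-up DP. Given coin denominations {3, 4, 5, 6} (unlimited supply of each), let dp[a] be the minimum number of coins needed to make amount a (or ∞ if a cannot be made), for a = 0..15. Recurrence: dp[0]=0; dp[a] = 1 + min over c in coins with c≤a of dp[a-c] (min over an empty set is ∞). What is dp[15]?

3

 a  0  1  2  3  4  5  6  7  8  9 10 11 12 13 14 15
dp  0  -  -  1  1  1  1  2  2  2  2  2  2  3  3  3
(- denotes ∞ / unreachable)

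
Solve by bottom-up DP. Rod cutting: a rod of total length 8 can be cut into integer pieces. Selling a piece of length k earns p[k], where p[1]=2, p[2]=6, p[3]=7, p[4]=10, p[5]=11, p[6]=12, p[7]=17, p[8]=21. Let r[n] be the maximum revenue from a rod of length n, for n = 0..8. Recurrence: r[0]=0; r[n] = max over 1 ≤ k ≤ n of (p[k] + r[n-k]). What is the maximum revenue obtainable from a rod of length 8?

24

   n    0    1    2    3    4    5    6    7    8
r[n]    0    2    6    8   12   14   18   20   24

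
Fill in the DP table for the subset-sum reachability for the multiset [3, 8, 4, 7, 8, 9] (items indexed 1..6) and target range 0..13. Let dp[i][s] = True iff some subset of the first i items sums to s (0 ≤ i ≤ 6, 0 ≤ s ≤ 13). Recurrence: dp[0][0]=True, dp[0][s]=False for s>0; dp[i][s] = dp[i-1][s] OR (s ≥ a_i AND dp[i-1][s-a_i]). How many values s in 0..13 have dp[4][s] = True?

8

i\s   0   1   2   3   4   5   6   7   8   9  10  11  12  13
  0   T   F   F   F   F   F   F   F   F   F   F   F   F   F
  1   T   F   F   T   F   F   F   F   F   F   F   F   F   F
  2   T   F   F   T   F   F   F   F   T   F   F   T   F   F
  3   T   F   F   T   T   F   F   T   T   F   F   T   T   F
  4   T   F   F   T   T   F   F   T   T   F   T   T   T   F
  5   T   F   F   T   T   F   F   T   T   F   T   T   T   F
  6   T   F   F   T   T   F   F   T   T   T   T   T   T   T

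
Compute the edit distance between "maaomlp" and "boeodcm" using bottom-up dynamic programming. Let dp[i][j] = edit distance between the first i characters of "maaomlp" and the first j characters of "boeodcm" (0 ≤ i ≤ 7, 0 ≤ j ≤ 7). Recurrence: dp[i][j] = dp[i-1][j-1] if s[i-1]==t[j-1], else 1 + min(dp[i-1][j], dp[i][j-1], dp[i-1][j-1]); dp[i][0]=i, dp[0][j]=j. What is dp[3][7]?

   ''  b  o  e  o  d  c  m
''  0  1  2  3  4  5  6  7
 m  1  1  2  3  4  5  6  6
 a  2  2  2  3  4  5  6  7
 a  3  3  3  3  4  5  6  7
 o  4  4  3  4  3  4  5  6
 m  5  5  4  4  4  4  5  5
 l  6  6  5  5  5  5  5  6
 p  7  7  6  6  6  6  6  6

7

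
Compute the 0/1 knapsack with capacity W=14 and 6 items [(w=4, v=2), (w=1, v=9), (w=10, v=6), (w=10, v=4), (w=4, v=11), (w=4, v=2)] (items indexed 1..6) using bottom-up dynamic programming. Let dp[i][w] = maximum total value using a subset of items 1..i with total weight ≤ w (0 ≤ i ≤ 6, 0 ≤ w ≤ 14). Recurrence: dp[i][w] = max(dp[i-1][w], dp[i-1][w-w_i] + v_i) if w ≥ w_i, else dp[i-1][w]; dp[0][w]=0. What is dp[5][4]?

11

i\w   0   1   2   3   4   5   6   7   8   9  10  11  12  13  14
  0   0   0   0   0   0   0   0   0   0   0   0   0   0   0   0
  1   0   0   0   0   2   2   2   2   2   2   2   2   2   2   2
  2   0   9   9   9   9  11  11  11  11  11  11  11  11  11  11
  3   0   9   9   9   9  11  11  11  11  11  11  15  15  15  15
  4   0   9   9   9   9  11  11  11  11  11  11  15  15  15  15
  5   0   9   9   9  11  20  20  20  20  22  22  22  22  22  22
  6   0   9   9   9  11  20  20  20  20  22  22  22  22  24  24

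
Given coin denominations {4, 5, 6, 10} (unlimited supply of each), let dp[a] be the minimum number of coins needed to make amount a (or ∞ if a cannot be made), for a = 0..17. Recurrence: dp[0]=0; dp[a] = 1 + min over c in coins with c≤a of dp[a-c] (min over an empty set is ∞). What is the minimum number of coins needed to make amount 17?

3

 a  0  1  2  3  4  5  6  7  8  9 10 11 12 13 14 15 16 17
dp  0  -  -  -  1  1  1  -  2  2  1  2  2  3  2  2  2  3
(- denotes ∞ / unreachable)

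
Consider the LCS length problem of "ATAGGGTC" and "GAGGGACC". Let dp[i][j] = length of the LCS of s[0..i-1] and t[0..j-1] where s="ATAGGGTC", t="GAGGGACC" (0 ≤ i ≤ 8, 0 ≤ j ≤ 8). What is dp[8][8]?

   ''  G  A  G  G  G  A  C  C
''  0  0  0  0  0  0  0  0  0
 A  0  0  1  1  1  1  1  1  1
 T  0  0  1  1  1  1  1  1  1
 A  0  0  1  1  1  1  2  2  2
 G  0  1  1  2  2  2  2  2  2
 G  0  1  1  2  3  3  3  3  3
 G  0  1  1  2  3  4  4  4  4
 T  0  1  1  2  3  4  4  4  4
 C  0  1  1  2  3  4  4  5  5

5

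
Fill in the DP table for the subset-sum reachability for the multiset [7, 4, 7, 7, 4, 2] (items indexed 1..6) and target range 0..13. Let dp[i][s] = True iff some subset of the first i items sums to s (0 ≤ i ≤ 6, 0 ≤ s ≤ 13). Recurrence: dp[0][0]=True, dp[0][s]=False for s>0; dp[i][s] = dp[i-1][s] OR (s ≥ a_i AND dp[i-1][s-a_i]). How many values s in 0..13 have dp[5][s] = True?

i\s   0   1   2   3   4   5   6   7   8   9  10  11  12  13
  0   T   F   F   F   F   F   F   F   F   F   F   F   F   F
  1   T   F   F   F   F   F   F   T   F   F   F   F   F   F
  2   T   F   F   F   T   F   F   T   F   F   F   T   F   F
  3   T   F   F   F   T   F   F   T   F   F   F   T   F   F
  4   T   F   F   F   T   F   F   T   F   F   F   T   F   F
  5   T   F   F   F   T   F   F   T   T   F   F   T   F   F
  6   T   F   T   F   T   F   T   T   T   T   T   T   F   T

5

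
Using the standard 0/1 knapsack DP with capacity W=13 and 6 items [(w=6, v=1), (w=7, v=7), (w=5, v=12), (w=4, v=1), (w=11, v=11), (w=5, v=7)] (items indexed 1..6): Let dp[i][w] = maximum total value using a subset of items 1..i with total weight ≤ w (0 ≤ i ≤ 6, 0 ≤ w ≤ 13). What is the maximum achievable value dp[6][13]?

i\w   0   1   2   3   4   5   6   7   8   9  10  11  12  13
  0   0   0   0   0   0   0   0   0   0   0   0   0   0   0
  1   0   0   0   0   0   0   1   1   1   1   1   1   1   1
  2   0   0   0   0   0   0   1   7   7   7   7   7   7   8
  3   0   0   0   0   0  12  12  12  12  12  12  13  19  19
  4   0   0   0   0   1  12  12  12  12  13  13  13  19  19
  5   0   0   0   0   1  12  12  12  12  13  13  13  19  19
  6   0   0   0   0   1  12  12  12  12  13  19  19  19  19

19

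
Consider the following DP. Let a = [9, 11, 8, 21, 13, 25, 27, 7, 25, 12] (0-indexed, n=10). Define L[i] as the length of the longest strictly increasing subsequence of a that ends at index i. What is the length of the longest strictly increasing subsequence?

   i    0    1    2    3    4    5    6    7    8    9
a[i]    9   11    8   21   13   25   27    7   25   12
L[i]    1    2    1    3    3    4    5    1    4    3

5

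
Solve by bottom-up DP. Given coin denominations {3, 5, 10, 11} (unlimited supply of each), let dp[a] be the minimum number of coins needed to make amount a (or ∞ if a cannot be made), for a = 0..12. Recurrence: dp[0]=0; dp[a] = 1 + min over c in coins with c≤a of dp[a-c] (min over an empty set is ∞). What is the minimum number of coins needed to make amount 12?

 a  0  1  2  3  4  5  6  7  8  9 10 11 12
dp  0  -  -  1  -  1  2  -  2  3  1  1  4
(- denotes ∞ / unreachable)

4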